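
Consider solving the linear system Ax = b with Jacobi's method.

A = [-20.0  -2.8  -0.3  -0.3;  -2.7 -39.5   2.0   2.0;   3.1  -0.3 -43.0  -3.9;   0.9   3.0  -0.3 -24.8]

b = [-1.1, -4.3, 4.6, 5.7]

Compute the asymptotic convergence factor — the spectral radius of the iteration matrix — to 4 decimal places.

0.1507

Write A = D+L+U with D = diag(-20, -39.5, -43, -24.8).
Jacobi: T = -D⁻¹(L+U), T[0,3] = -(-0.3)/(-20) = -0.0150; T[0,0] = 0.
  T[0,:] = [+0.0000  -0.1400  -0.0150  -0.0150]
  T[1,:] = [-0.0684  +0.0000  +0.0506  +0.0506]
  T[2,:] = [+0.0721  -0.0070  +0.0000  -0.0907]
  T[3,:] = [+0.0363  +0.1210  -0.0121  +0.0000]
|roots of det(T-λI)|: 0.1507, 0.0826, 0.0826, 0.0076.
spectral radius ρ = 0.1507; 0.1507 < 1, so it converges for any x₀.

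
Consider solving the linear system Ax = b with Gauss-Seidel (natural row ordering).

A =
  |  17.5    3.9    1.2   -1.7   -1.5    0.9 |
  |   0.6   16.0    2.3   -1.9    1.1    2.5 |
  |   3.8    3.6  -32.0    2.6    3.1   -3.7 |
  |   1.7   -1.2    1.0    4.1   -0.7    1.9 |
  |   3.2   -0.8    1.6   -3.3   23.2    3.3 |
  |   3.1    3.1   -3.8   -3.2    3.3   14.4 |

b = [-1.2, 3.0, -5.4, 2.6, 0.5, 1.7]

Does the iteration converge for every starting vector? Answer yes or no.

Split A = D + L + U, D = diag(17.5, 16, -32, 4.1, 23.2, 14.4).
T_GS = -(D+L)⁻¹U: row 0 first, T[0,1] = -(3.9)/(17.5) = -0.2229; later rows by forward substitution.
  T[0,:] = [+0.0000, -0.2229, -0.0686, +0.0971, +0.0857, -0.0514]
  T[1,:] = [+0.0000, +0.0084, -0.1412, +0.1151, -0.0720, -0.1543]
  T[2,:] = [+0.0000, -0.0255, -0.0240, +0.1057, +0.0990, -0.1391]
  T[3,:] = [+0.0000, +0.1011, -0.0070, -0.0324, +0.0900, -0.4533]
  T[4,:] = [+0.0000, +0.0472, +0.0052, -0.0213, -0.0083, -0.1954]
  T[5,:] = [+0.0000, +0.0511, +0.0361, -0.0201, +0.0451, -0.0484]
|eigenvalues of T|: 0.1922, 0.1566, 0.1566, 0.0667, 0.0433, 0.0000.
spectral radius ρ = 0.1922; 0.1922 < 1, so it converges for any x₀.

yes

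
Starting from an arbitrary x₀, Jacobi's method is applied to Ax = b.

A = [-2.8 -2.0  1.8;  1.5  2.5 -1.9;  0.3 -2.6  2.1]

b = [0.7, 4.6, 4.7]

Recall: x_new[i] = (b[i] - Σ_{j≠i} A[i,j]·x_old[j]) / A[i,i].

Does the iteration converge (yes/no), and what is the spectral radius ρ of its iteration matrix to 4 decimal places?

A = D + L + U where D = diag(-2.8, 2.5, 2.1).
Jacobi: T = -D⁻¹(L+U), T[1,2] = -(-1.9)/(2.5) = +0.7600; T[1,1] = 0.
  T[0,:] = [+0.0000, -0.7143, +0.6429]
  T[1,:] = [-0.6000, +0.0000, +0.7600]
  T[2,:] = [-0.1429, +1.2381, +0.0000]
moduli |λ_i(T)| = 1.2627, 0.9174, 0.3453.
ρ = 1.2627; 1.2627 > 1, so it fails to converge.

no, ρ = 1.2627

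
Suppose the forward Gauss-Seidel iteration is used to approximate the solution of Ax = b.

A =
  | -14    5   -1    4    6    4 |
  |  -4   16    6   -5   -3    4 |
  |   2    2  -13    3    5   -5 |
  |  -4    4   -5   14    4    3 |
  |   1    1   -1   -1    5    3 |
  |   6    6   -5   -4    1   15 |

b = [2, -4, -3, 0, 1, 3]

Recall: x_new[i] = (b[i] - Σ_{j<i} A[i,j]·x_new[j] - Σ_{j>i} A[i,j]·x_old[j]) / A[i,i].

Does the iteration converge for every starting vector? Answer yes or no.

yes

Let D = diag(-14, 16, -13, 14, 5, 15); L, U the strict triangles.
T_GS = -(D+L)⁻¹U: row 0 first, T[0,2] = -(-1)/(-14) = -0.0714; later rows by forward substitution.
  T[0,:] = [+0.0000 +0.3571 -0.0714 +0.2857 +0.4286 +0.2857]
  T[1,:] = [+0.0000 +0.0893 -0.3929 +0.3839 +0.2946 -0.1786]
  T[2,:] = [+0.0000 +0.0687 -0.0714 +0.3338 +0.4959 -0.3681]
  T[3,:] = [+0.0000 +0.1011 +0.0663 +0.0911 -0.0703 -0.2131]
  T[4,:] = [+0.0000 -0.0553 +0.0918 -0.0489 -0.0595 -0.7377]
  T[5,:] = [+0.0000 -0.1250 +0.1735 -0.1290 -0.1388 -0.1732]
|λ(T)| sorted: 0.5348, 0.3505, 0.3505, 0.2306, 0.1399, 0.0000.
ρ = 0.5348; 0.5348 < 1: convergent.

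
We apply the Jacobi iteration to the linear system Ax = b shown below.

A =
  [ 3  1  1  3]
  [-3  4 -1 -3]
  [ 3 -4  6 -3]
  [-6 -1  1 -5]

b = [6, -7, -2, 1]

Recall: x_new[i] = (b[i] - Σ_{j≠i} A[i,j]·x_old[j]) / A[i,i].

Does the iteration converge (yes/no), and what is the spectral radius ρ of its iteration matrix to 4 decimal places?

no, ρ = 1.3316

Split A = D + L + U, D = diag(3, 4, 6, -5).
Jacobi: T = -D⁻¹(L+U), T[3,0] = -(-6)/(-5) = -1.2000; T[3,3] = 0.
  T[0,:] = [+0.0000, -0.3333, -0.3333, -1.0000]
  T[1,:] = [+0.7500, +0.0000, +0.2500, +0.7500]
  T[2,:] = [-0.5000, +0.6667, +0.0000, +0.5000]
  T[3,:] = [-1.2000, -0.2000, +0.2000, +0.0000]
|λ(T)| sorted: 1.3316, 0.7002, 0.7002, 0.0383.
spectral radius ρ = 1.3316; 1.3316 > 1, so it fails to converge.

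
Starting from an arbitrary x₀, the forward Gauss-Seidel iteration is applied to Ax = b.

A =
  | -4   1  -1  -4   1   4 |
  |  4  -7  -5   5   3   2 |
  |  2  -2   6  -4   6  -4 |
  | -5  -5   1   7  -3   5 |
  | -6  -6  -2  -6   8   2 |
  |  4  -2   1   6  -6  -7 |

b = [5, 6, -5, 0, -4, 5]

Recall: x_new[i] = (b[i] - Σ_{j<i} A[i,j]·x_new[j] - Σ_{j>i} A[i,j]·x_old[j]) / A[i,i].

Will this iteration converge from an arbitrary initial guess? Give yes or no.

A = D + L + U where D = diag(-4, -7, 6, 7, 8, -7).
Gauss-Seidel: T = -(D+L)⁻¹U, row 0 first, T[0,5] = -(4)/(-4) = +1.0000; later rows by forward substitution.
  T[0,:] = [+0.0000  +0.2500  -0.2500  -1.0000  +0.2500  +1.0000]
  T[1,:] = [+0.0000  +0.1429  -0.8571  +0.1429  +0.5714  +0.8571]
  T[2,:] = [+0.0000  -0.0357  -0.2024  +1.0476  -0.8929  +0.6190]
  T[3,:] = [+0.0000  +0.2857  -0.7619  -0.7619  +1.1429  +0.5238]
  T[4,:] = [+0.0000  +0.5000  -1.4524  -0.9524  +1.2500  +1.6905]
  T[5,:] = [+0.0000  -0.0867  +0.6650  -0.2993  -0.2398  -0.5850]
|λ(T)| sorted: 1.3417, 0.9216, 0.9216, 0.1061, 0.0603, 0.0000.
spectral radius ρ = 1.3417; 1.3417 > 1 ⇒ diverges.

no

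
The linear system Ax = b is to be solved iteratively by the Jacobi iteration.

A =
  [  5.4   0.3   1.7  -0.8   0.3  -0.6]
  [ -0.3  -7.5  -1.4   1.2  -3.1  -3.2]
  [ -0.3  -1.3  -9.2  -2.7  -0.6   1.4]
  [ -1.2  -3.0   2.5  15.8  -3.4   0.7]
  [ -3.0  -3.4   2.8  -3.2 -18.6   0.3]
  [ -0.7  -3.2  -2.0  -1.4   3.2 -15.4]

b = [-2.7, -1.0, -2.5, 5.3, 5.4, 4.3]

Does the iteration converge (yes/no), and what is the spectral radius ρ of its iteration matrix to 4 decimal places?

yes, ρ = 0.5888

Let D = diag(5.4, -7.5, -9.2, 15.8, -18.6, -15.4); L, U the strict triangles.
T_J = -D⁻¹(L+U): T[4,5] = -(0.3)/(-18.6) = +0.0161; T[4,4] = 0.
  T[0,:] = [+0.0000 -0.0556 -0.3148 +0.1481 -0.0556 +0.1111]
  T[1,:] = [-0.0400 +0.0000 -0.1867 +0.1600 -0.4133 -0.4267]
  T[2,:] = [-0.0326 -0.1413 +0.0000 -0.2935 -0.0652 +0.1522]
  T[3,:] = [+0.0759 +0.1899 -0.1582 +0.0000 +0.2152 -0.0443]
  T[4,:] = [-0.1613 -0.1828 +0.1505 -0.1720 +0.0000 +0.0161]
  T[5,:] = [-0.0455 -0.2078 -0.1299 -0.0909 +0.2078 +0.0000]
moduli |λ_i(T)| = 0.5888, 0.3338, 0.3338, 0.2549, 0.2549, 0.1363.
ρ = 0.5888; 0.5888 < 1, so it converges for any x₀.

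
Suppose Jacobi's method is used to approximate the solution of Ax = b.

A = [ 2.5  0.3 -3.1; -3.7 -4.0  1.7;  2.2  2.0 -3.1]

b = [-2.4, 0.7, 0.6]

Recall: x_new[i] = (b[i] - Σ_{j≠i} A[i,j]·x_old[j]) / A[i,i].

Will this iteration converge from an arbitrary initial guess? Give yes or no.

no

Write A = D+L+U with D = diag(2.5, -4, -3.1).
T_J = -D⁻¹(L+U): T[2,1] = -(2)/(-3.1) = +0.6452; T[2,2] = 0.
  T[0,:] = [+0.0000  -0.1200  +1.2400]
  T[1,:] = [-0.9250  +0.0000  +0.4250]
  T[2,:] = [+0.7097  +0.6452  +0.0000]
moduli |λ_i(T)| = 1.3556, 0.7567, 0.7567.
ρ(T) = max|λ| = 1.3556; 1.3556 > 1, so it fails to converge.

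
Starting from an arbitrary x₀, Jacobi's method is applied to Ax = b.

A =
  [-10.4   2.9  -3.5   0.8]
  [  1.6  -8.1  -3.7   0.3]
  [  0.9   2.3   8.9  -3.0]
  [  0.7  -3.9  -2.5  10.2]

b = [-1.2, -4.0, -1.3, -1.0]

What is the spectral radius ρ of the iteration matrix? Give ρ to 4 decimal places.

0.5494

A = D + L + U where D = diag(-10.4, -8.1, 8.9, 10.2).
Jacobi: T = -D⁻¹(L+U), T[3,0] = -(0.7)/(10.2) = -0.0686; T[3,3] = 0.
  T[0,:] = [+0.0000 +0.2788 -0.3365 +0.0769]
  T[1,:] = [+0.1975 +0.0000 -0.4568 +0.0370]
  T[2,:] = [-0.1011 -0.2584 +0.0000 +0.3371]
  T[3,:] = [-0.0686 +0.3824 +0.2451 +0.0000]
eigenvalue magnitudes: 0.5494, 0.4524, 0.2560, 0.1589.
ρ(T) = max|λ| = 0.5494; 0.5494 < 1 ⇒ converges.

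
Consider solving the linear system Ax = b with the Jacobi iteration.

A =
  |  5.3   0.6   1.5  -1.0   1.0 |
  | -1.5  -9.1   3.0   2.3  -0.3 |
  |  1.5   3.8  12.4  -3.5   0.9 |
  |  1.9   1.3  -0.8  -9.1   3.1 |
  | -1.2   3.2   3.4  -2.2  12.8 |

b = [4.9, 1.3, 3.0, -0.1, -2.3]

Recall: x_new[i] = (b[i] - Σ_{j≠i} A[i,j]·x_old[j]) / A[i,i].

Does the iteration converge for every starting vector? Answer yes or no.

yes

A = D + L + U where D = diag(5.3, -9.1, 12.4, -9.1, 12.8).
Jacobi T = -D⁻¹(L+U): T[0,3] = -(-1)/(5.3) = +0.1887; T[0,0] = 0.
  T[0,:] = [+0.0000  -0.1132  -0.2830  +0.1887  -0.1887]
  T[1,:] = [-0.1648  +0.0000  +0.3297  +0.2527  -0.0330]
  T[2,:] = [-0.1210  -0.3065  +0.0000  +0.2823  -0.0726]
  T[3,:] = [+0.2088  +0.1429  -0.0879  +0.0000  +0.3407]
  T[4,:] = [+0.0938  -0.2500  -0.2656  +0.1719  +0.0000]
|roots of det(T-λI)|: 0.5035, 0.3666, 0.3666, 0.2302, 0.0461.
ρ(T) = max|λ| = 0.5035; 0.5035 < 1 ⇒ converges.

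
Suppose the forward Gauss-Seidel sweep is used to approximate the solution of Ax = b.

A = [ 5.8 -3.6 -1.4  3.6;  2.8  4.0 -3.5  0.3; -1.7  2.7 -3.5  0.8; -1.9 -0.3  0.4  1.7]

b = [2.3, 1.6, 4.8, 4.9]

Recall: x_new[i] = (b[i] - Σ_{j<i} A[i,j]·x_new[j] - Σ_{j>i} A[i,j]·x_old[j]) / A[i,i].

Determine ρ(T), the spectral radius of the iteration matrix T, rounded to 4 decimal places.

Diagonal D = diag(5.8, 4, -3.5, 1.7); L, U strict lower/upper.
GS T = -(D+L)⁻¹U: row 0 first, T[0,1] = -(-3.6)/(5.8) = +0.6207; later rows by forward substitution.
  T[0,:] = [+0.0000 +0.6207 +0.2414 -0.6207]
  T[1,:] = [+0.0000 -0.4345 +0.7060 +0.3595]
  T[2,:] = [+0.0000 -0.6367 +0.4274 +0.8074]
  T[3,:] = [+0.0000 +0.7668 +0.2938 -0.8202]
|roots of det(T-λI)|: 0.9284, 0.4404, 0.3393, 0.0000.
ρ = 0.9284; 0.9284 < 1 ⇒ converges.

0.9284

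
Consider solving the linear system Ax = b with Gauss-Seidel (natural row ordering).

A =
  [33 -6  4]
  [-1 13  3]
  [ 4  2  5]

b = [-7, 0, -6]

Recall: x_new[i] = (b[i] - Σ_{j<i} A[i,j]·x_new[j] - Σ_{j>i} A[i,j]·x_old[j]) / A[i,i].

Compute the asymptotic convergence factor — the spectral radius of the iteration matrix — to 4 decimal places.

Let D = diag(33, 13, 5); L, U the strict triangles.
T_GS = -(D+L)⁻¹U: row 0 first, T[0,2] = -(4)/(33) = -0.1212; later rows by forward substitution.
  T[0,:] = [+0.0000  +0.1818  -0.1212]
  T[1,:] = [+0.0000  +0.0140  -0.2401]
  T[2,:] = [+0.0000  -0.1510  +0.1930]
moduli |λ_i(T)| = 0.3139, 0.1069, 0.0000.
ρ(T) = max|λ| = 0.3139; 0.3139 < 1 ⇒ converges.

0.3139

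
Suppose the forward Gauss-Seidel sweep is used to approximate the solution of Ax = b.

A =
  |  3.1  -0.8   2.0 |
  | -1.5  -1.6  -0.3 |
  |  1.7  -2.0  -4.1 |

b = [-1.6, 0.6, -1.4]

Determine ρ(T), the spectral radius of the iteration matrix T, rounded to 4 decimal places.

0.6837

Diagonal D = diag(3.1, -1.6, -4.1); L, U strict lower/upper.
GS T = -(D+L)⁻¹U: row 0 first, T[0,2] = -(2)/(3.1) = -0.6452; later rows by forward substitution.
  T[0,:] = [+0.0000 +0.2581 -0.6452]
  T[1,:] = [+0.0000 -0.2419 +0.4173]
  T[2,:] = [+0.0000 +0.2250 -0.4711]
eigenvalue magnitudes: 0.6837, 0.0293, 0.0000.
spectral radius ρ = 0.6837; 0.6837 < 1, so it converges for any x₀.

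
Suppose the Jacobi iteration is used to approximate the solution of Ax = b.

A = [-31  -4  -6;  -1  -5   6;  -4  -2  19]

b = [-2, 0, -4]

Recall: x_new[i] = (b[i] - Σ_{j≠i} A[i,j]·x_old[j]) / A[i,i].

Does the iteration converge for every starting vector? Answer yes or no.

Let D = diag(-31, -5, 19); L, U the strict triangles.
T_J = -D⁻¹(L+U): T[1,2] = -(6)/(-5) = +1.2000; T[1,1] = 0.
  T[0,:] = [+0.0000, -0.1290, -0.1935]
  T[1,:] = [-0.2000, +0.0000, +1.2000]
  T[2,:] = [+0.2105, +0.1053, +0.0000]
eigenvalue magnitudes: 0.4229, 0.2597, 0.2597.
ρ = 0.4229; 0.4229 < 1: convergent.

yes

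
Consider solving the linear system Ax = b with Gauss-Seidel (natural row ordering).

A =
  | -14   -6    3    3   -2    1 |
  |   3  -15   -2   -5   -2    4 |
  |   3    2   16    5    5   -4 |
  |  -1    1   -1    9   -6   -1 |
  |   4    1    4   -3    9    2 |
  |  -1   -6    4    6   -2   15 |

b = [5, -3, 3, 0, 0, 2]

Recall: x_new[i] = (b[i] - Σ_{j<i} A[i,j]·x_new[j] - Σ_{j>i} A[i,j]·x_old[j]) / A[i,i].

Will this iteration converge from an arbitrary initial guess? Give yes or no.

Let D = diag(-14, -15, 16, 9, 9, 15); L, U the strict triangles.
T_GS = -(D+L)⁻¹U: row 0 first, T[0,5] = -(1)/(-14) = +0.0714; later rows by forward substitution.
  T[0,:] = [+0.0000, -0.4286, +0.2143, +0.2143, -0.1429, +0.0714]
  T[1,:] = [+0.0000, -0.0857, -0.0905, -0.2905, -0.1619, +0.2810]
  T[2,:] = [+0.0000, +0.0911, -0.0289, -0.3164, -0.2655, +0.2015]
  T[3,:] = [+0.0000, -0.0280, +0.0307, +0.0209, +0.6393, +0.1102]
  T[4,:] = [+0.0000, +0.1502, -0.0621, +0.0846, +0.4126, -0.3380]
  T[5,:] = [+0.0000, -0.0559, -0.0348, -0.0146, -0.2042, -0.0257]
eigenvalue magnitudes: 0.5608, 0.2312, 0.1310, 0.1310, 0.0793, 0.0000.
ρ(T) = max|λ| = 0.5608; 0.5608 < 1 ⇒ converges.

yes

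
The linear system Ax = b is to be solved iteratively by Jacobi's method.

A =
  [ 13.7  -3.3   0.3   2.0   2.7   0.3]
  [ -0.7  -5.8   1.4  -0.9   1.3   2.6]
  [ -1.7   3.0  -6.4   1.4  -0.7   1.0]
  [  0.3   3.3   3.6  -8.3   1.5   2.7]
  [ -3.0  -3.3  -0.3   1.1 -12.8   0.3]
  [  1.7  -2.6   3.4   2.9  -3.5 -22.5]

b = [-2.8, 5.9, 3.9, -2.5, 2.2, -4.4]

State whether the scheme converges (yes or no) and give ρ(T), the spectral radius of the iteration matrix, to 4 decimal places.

Diagonal D = diag(13.7, -5.8, -6.4, -8.3, -12.8, -22.5); L, U strict lower/upper.
Jacobi T = -D⁻¹(L+U): T[3,5] = -(2.7)/(-8.3) = +0.3253; T[3,3] = 0.
  T[0,:] = [+0.0000 +0.2409 -0.0219 -0.1460 -0.1971 -0.0219]
  T[1,:] = [-0.1207 +0.0000 +0.2414 -0.1552 +0.2241 +0.4483]
  T[2,:] = [-0.2656 +0.4688 +0.0000 +0.2188 -0.1094 +0.1562]
  T[3,:] = [+0.0361 +0.3976 +0.4337 +0.0000 +0.1807 +0.3253]
  T[4,:] = [-0.2344 -0.2578 -0.0234 +0.0859 +0.0000 +0.0234]
  T[5,:] = [+0.0756 -0.1156 +0.1511 +0.1289 -0.1556 +0.0000]
eigenvalue magnitudes: 0.5921, 0.4151, 0.4151, 0.3573, 0.1979, 0.1960.
ρ = 0.5921; 0.5921 < 1, so it converges for any x₀.

yes, ρ = 0.5921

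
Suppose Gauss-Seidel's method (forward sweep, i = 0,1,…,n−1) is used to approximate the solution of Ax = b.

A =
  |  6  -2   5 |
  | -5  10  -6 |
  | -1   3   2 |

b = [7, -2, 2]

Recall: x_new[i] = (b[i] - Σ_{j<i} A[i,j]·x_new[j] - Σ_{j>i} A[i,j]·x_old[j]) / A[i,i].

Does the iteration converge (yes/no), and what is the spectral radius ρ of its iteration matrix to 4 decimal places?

yes, ρ = 0.6735

Let D = diag(6, 10, 2); L, U the strict triangles.
T_GS = -(D+L)⁻¹U: row 0 first, T[0,2] = -(5)/(6) = -0.8333; later rows by forward substitution.
  T[0,:] = [+0.0000  +0.3333  -0.8333]
  T[1,:] = [+0.0000  +0.1667  +0.1833]
  T[2,:] = [+0.0000  -0.0833  -0.6917]
moduli |λ_i(T)| = 0.6735, 0.1485, 0.0000.
ρ(T) = max|λ| = 0.6735; 0.6735 < 1, so it converges for any x₀.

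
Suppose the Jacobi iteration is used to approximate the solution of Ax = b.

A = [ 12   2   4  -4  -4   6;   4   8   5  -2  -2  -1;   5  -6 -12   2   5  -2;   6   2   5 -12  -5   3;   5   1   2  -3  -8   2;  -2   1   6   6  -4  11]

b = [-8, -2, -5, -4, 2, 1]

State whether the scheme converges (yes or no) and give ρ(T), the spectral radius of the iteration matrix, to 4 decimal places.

Let D = diag(12, 8, -12, -12, -8, 11); L, U the strict triangles.
Jacobi: T = -D⁻¹(L+U), T[5,0] = -(-2)/(11) = +0.1818; T[5,5] = 0.
  T[0,:] = [+0.0000, -0.1667, -0.3333, +0.3333, +0.3333, -0.5000]
  T[1,:] = [-0.5000, +0.0000, -0.6250, +0.2500, +0.2500, +0.1250]
  T[2,:] = [+0.4167, -0.5000, +0.0000, +0.1667, +0.4167, -0.1667]
  T[3,:] = [+0.5000, +0.1667, +0.4167, +0.0000, -0.4167, +0.2500]
  T[4,:] = [+0.6250, +0.1250, +0.2500, -0.3750, +0.0000, +0.2500]
  T[5,:] = [+0.1818, -0.0909, -0.5455, -0.5455, +0.3636, +0.0000]
|roots of det(T-λI)|: 1.2443, 0.8096, 0.4542, 0.4542, 0.3109, 0.3109.
spectral radius ρ = 1.2443; 1.2443 > 1 ⇒ diverges.

no, ρ = 1.2443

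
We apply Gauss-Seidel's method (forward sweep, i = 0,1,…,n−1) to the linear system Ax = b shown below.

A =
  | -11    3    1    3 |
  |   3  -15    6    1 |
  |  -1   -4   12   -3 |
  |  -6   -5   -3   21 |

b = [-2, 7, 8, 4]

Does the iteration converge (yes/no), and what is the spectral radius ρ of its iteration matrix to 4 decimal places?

yes, ρ = 0.4664

Write A = D+L+U with D = diag(-11, -15, 12, 21).
GS T = -(D+L)⁻¹U: row 0 first, T[0,1] = -(3)/(-11) = +0.2727; later rows by forward substitution.
  T[0,:] = [+0.0000, +0.2727, +0.0909, +0.2727]
  T[1,:] = [+0.0000, +0.0545, +0.4182, +0.1212]
  T[2,:] = [+0.0000, +0.0409, +0.1470, +0.3131]
  T[3,:] = [+0.0000, +0.0968, +0.1465, +0.1515]
moduli |λ_i(T)| = 0.4664, 0.1293, 0.1293, 0.0000.
ρ(T) = max|λ| = 0.4664; 0.4664 < 1: convergent.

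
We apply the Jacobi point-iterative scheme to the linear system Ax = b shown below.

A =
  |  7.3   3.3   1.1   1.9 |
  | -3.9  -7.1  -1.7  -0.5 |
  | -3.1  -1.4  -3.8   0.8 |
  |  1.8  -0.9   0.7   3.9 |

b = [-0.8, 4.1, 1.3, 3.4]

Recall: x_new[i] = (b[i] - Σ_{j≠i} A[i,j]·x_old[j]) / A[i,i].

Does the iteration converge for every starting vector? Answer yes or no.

Let D = diag(7.3, -7.1, -3.8, 3.9); L, U the strict triangles.
Jacobi T = -D⁻¹(L+U): T[0,2] = -(1.1)/(7.3) = -0.1507; T[0,0] = 0.
  T[0,:] = [+0.0000 -0.4521 -0.1507 -0.2603]
  T[1,:] = [-0.5493 +0.0000 -0.2394 -0.0704]
  T[2,:] = [-0.8158 -0.3684 +0.0000 +0.2105]
  T[3,:] = [-0.4615 +0.2308 -0.1795 +0.0000]
moduli |λ_i(T)| = 0.8318, 0.4675, 0.3748, 0.0105.
ρ(T) = max|λ| = 0.8318; 0.8318 < 1: convergent.

yes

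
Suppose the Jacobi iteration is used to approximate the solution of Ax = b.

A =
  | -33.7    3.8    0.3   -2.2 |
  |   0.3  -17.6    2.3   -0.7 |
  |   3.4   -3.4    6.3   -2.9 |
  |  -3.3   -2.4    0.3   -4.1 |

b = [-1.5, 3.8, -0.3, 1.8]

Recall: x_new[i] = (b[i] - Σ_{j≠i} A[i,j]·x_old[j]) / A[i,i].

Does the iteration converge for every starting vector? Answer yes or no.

yes

Write A = D+L+U with D = diag(-33.7, -17.6, 6.3, -4.1).
Jacobi T = -D⁻¹(L+U): T[2,3] = -(-2.9)/(6.3) = +0.4603; T[2,2] = 0.
  T[0,:] = [+0.0000  +0.1128  +0.0089  -0.0653]
  T[1,:] = [+0.0170  +0.0000  +0.1307  -0.0398]
  T[2,:] = [-0.5397  +0.5397  +0.0000  +0.4603]
  T[3,:] = [-0.8049  -0.5854  +0.0732  +0.0000]
|λ(T)| sorted: 0.4603, 0.3805, 0.3805, 0.1736.
ρ(T) = max|λ| = 0.4603; 0.4603 < 1 ⇒ converges.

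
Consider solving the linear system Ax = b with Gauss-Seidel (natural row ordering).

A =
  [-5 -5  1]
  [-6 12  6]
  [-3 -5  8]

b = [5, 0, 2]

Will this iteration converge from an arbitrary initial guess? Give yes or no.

Split A = D + L + U, D = diag(-5, 12, 8).
Gauss-Seidel: T = -(D+L)⁻¹U, row 0 first, T[0,1] = -(-5)/(-5) = -1.0000; later rows by forward substitution.
  T[0,:] = [+0.0000, -1.0000, +0.2000]
  T[1,:] = [+0.0000, -0.5000, -0.4000]
  T[2,:] = [+0.0000, -0.6875, -0.1750]
|eigenvalues of T|: 0.8865, 0.2115, 0.0000.
spectral radius ρ = 0.8865; 0.8865 < 1 ⇒ converges.

yes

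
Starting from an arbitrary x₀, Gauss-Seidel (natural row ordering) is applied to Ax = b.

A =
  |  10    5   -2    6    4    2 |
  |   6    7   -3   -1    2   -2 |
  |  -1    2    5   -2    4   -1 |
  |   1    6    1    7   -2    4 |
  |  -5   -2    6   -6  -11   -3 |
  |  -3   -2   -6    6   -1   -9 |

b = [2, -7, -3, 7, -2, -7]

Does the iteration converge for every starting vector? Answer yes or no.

no

Diagonal D = diag(10, 7, 5, 7, -11, -9); L, U strict lower/upper.
Gauss-Seidel: T = -(D+L)⁻¹U, row 0 first, T[0,4] = -(4)/(10) = -0.4000; later rows by forward substitution.
  T[0,:] = [+0.0000, -0.5000, +0.2000, -0.6000, -0.4000, -0.2000]
  T[1,:] = [+0.0000, +0.4286, +0.2571, +0.6571, +0.0571, +0.4571]
  T[2,:] = [+0.0000, -0.2714, -0.0629, +0.0171, -0.9029, -0.0229]
  T[3,:] = [+0.0000, -0.2571, -0.2400, -0.4800, +0.4229, -0.9314]
  T[4,:] = [+0.0000, +0.1416, -0.0410, +0.4244, -0.5517, +0.2306]
  T[5,:] = [+0.0000, +0.0652, -0.2373, -0.3246, +1.0657, -0.6663]
eigenvalue magnitudes: 1.5189, 0.4031, 0.4031, 0.2703, 0.0334, 0.0000.
spectral radius ρ = 1.5189; 1.5189 > 1 ⇒ diverges.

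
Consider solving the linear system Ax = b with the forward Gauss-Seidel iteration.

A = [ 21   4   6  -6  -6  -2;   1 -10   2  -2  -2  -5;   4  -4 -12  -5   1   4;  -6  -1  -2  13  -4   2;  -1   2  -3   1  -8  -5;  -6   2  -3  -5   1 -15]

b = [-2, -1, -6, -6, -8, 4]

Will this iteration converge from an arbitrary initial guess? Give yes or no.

yes

Write A = D+L+U with D = diag(21, -10, -12, 13, -8, -15).
GS T = -(D+L)⁻¹U: row 0 first, T[0,5] = -(-2)/(21) = +0.0952; later rows by forward substitution.
  T[0,:] = [+0.0000  -0.1905  -0.2857  +0.2857  +0.2857  +0.0952]
  T[1,:] = [+0.0000  -0.0190  +0.1714  -0.1714  -0.1714  -0.4905]
  T[2,:] = [+0.0000  -0.0571  -0.1524  -0.2643  +0.2357  +0.5286]
  T[3,:] = [+0.0000  -0.0982  -0.1421  +0.0780  +0.4626  -0.0663]
  T[4,:] = [+0.0000  +0.0282  +0.1179  +0.0303  -0.1091  -0.9660]
  T[5,:] = [+0.0000  +0.1197  +0.2229  -0.1083  -0.3458  -0.2515]
moduli |λ_i(T)| = 0.8740, 0.5888, 0.1676, 0.1676, 0.0845, 0.0000.
spectral radius ρ = 0.8740; 0.8740 < 1, so it converges for any x₀.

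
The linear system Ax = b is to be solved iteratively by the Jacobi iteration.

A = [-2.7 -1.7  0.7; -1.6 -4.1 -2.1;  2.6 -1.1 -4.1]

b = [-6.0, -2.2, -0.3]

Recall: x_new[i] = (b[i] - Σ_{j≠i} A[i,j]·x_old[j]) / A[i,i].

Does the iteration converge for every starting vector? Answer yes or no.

yes

Diagonal D = diag(-2.7, -4.1, -4.1); L, U strict lower/upper.
Jacobi: T = -D⁻¹(L+U), T[2,0] = -(2.6)/(-4.1) = +0.6341; T[2,2] = 0.
  T[0,:] = [+0.0000  -0.6296  +0.2593]
  T[1,:] = [-0.3902  +0.0000  -0.5122]
  T[2,:] = [+0.6341  -0.2683  +0.0000]
|λ(T)| sorted: 0.8976, 0.5080, 0.5080.
ρ = 0.8976; 0.8976 < 1, so it converges for any x₀.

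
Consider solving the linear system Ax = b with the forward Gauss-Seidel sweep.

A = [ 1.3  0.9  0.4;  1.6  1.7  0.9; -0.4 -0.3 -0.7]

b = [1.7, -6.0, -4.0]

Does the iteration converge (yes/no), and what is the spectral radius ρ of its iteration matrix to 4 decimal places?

yes, ρ = 0.5480

Write A = D+L+U with D = diag(1.3, 1.7, -0.7).
Gauss-Seidel: T = -(D+L)⁻¹U, row 0 first, T[0,2] = -(0.4)/(1.3) = -0.3077; later rows by forward substitution.
  T[0,:] = [+0.0000  -0.6923  -0.3077]
  T[1,:] = [+0.0000  +0.6516  -0.2398]
  T[2,:] = [+0.0000  +0.1164  +0.2786]
eigenvalue magnitudes: 0.5480, 0.3822, 0.0000.
ρ = 0.5480; 0.5480 < 1, so it converges for any x₀.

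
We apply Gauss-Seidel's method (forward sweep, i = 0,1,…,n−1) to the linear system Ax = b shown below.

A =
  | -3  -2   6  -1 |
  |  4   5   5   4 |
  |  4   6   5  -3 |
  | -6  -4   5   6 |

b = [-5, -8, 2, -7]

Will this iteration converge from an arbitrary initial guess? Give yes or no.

A = D + L + U where D = diag(-3, 5, 5, 6).
T_GS = -(D+L)⁻¹U: row 0 first, T[0,2] = -(6)/(-3) = +2.0000; later rows by forward substitution.
  T[0,:] = [+0.0000  -0.6667  +2.0000  -0.3333]
  T[1,:] = [+0.0000  +0.5333  -2.6000  -0.5333]
  T[2,:] = [+0.0000  -0.1067  +1.5200  +1.5067]
  T[3,:] = [+0.0000  -0.2222  -1.0000  -1.9444]
|eigenvalues of T|: 1.5800, 1.2721, 0.1990, 0.0000.
ρ = 1.5800; 1.5800 > 1 ⇒ diverges.

no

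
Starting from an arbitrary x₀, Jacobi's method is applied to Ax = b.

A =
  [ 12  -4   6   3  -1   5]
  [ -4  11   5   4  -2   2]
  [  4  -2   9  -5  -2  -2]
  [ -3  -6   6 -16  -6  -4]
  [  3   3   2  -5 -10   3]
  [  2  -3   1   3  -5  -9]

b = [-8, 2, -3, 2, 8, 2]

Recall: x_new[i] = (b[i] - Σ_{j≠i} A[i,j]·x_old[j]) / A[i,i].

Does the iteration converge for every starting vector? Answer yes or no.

no

A = D + L + U where D = diag(12, 11, 9, -16, -10, -9).
T_J = -D⁻¹(L+U): T[1,0] = -(-4)/(11) = +0.3636; T[1,1] = 0.
  T[0,:] = [+0.0000, +0.3333, -0.5000, -0.2500, +0.0833, -0.4167]
  T[1,:] = [+0.3636, +0.0000, -0.4545, -0.3636, +0.1818, -0.1818]
  T[2,:] = [-0.4444, +0.2222, +0.0000, +0.5556, +0.2222, +0.2222]
  T[3,:] = [-0.1875, -0.3750, +0.3750, +0.0000, -0.3750, -0.2500]
  T[4,:] = [+0.3000, +0.3000, +0.2000, -0.5000, +0.0000, +0.3000]
  T[5,:] = [+0.2222, -0.3333, +0.1111, +0.3333, -0.5556, +0.0000]
moduli |λ_i(T)| = 1.1263, 0.7703, 0.5520, 0.5520, 0.3503, 0.0256.
ρ = 1.1263; 1.1263 > 1, so it fails to converge.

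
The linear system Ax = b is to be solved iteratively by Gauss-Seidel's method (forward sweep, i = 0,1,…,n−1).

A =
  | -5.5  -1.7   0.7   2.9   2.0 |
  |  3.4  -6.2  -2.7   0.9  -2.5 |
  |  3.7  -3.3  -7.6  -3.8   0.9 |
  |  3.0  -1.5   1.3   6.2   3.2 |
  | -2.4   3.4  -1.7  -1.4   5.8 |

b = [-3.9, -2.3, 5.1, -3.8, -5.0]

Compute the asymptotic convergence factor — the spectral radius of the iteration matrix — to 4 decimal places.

0.8974

Split A = D + L + U, D = diag(-5.5, -6.2, -7.6, 6.2, 5.8).
GS T = -(D+L)⁻¹U: row 0 first, T[0,3] = -(2.9)/(-5.5) = +0.5273; later rows by forward substitution.
  T[0,:] = [+0.0000, -0.3091, +0.1273, +0.5273, +0.3636]
  T[1,:] = [+0.0000, -0.1695, -0.3657, +0.4343, -0.2038]
  T[2,:] = [+0.0000, -0.0769, +0.2207, -0.4319, +0.3840]
  T[3,:] = [+0.0000, +0.1247, -0.1963, -0.0595, -0.8219]
  T[4,:] = [+0.0000, -0.0210, +0.2843, -0.1774, +0.1841]
eigenvalue magnitudes: 0.8974, 0.3092, 0.2276, 0.2276, 0.0000.
spectral radius ρ = 0.8974; 0.8974 < 1, so it converges for any x₀.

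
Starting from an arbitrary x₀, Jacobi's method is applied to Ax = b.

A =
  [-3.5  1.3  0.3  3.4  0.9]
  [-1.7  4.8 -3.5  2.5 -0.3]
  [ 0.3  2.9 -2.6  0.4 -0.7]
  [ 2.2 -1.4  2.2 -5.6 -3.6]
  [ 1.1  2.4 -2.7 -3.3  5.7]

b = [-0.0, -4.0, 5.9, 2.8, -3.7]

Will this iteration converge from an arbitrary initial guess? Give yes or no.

no

Split A = D + L + U, D = diag(-3.5, 4.8, -2.6, -5.6, 5.7).
Jacobi: T = -D⁻¹(L+U), T[3,2] = -(2.2)/(-5.6) = +0.3929; T[3,3] = 0.
  T[0,:] = [+0.0000 +0.3714 +0.0857 +0.9714 +0.2571]
  T[1,:] = [+0.3542 +0.0000 +0.7292 -0.5208 +0.0625]
  T[2,:] = [+0.1154 +1.1154 +0.0000 +0.1538 -0.2692]
  T[3,:] = [+0.3929 -0.2500 +0.3929 +0.0000 -0.6429]
  T[4,:] = [-0.1930 -0.4211 +0.4737 +0.5789 +0.0000]
|eigenvalues of T|: 1.3039, 1.0108, 0.7190, 0.7190, 0.4397.
ρ(T) = max|λ| = 1.3039; 1.3039 > 1 ⇒ diverges.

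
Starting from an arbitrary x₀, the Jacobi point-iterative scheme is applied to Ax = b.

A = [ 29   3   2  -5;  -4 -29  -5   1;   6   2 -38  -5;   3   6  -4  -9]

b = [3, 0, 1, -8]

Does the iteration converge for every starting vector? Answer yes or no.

A = D + L + U where D = diag(29, -29, -38, -9).
Jacobi T = -D⁻¹(L+U): T[0,3] = -(-5)/(29) = +0.1724; T[0,0] = 0.
  T[0,:] = [+0.0000 -0.1034 -0.0690 +0.1724]
  T[1,:] = [-0.1379 +0.0000 -0.1724 +0.0345]
  T[2,:] = [+0.1579 +0.0526 +0.0000 -0.1316]
  T[3,:] = [+0.3333 +0.6667 -0.4444 +0.0000]
|roots of det(T-λI)|: 0.3534, 0.2691, 0.2691, 0.1580.
ρ(T) = max|λ| = 0.3534; 0.3534 < 1 ⇒ converges.

yes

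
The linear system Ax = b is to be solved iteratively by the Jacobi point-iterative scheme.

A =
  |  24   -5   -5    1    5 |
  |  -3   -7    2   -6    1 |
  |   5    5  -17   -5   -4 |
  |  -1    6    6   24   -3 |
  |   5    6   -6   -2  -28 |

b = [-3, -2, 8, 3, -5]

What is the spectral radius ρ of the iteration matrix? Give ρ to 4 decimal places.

0.6360

Diagonal D = diag(24, -7, -17, 24, -28); L, U strict lower/upper.
Jacobi T = -D⁻¹(L+U): T[3,1] = -(6)/(24) = -0.2500; T[3,3] = 0.
  T[0,:] = [+0.0000, +0.2083, +0.2083, -0.0417, -0.2083]
  T[1,:] = [-0.4286, +0.0000, +0.2857, -0.8571, +0.1429]
  T[2,:] = [+0.2941, +0.2941, +0.0000, -0.2941, -0.2353]
  T[3,:] = [+0.0417, -0.2500, -0.2500, +0.0000, +0.1250]
  T[4,:] = [+0.1786, +0.2143, -0.2143, -0.0714, +0.0000]
|λ(T)| sorted: 0.6360, 0.3887, 0.3731, 0.2231, 0.0973.
ρ = 0.6360; 0.6360 < 1: convergent.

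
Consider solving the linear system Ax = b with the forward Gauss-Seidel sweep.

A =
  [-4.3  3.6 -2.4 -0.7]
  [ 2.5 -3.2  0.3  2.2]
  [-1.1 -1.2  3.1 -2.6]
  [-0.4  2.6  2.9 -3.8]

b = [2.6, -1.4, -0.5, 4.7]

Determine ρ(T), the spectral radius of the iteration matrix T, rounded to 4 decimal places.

1.1985

Split A = D + L + U, D = diag(-4.3, -3.2, 3.1, -3.8).
GS T = -(D+L)⁻¹U: row 0 first, T[0,3] = -(-0.7)/(-4.3) = -0.1628; later rows by forward substitution.
  T[0,:] = [+0.0000, +0.8372, -0.5581, -0.1628]
  T[1,:] = [+0.0000, +0.6541, -0.3423, +0.5603]
  T[2,:] = [+0.0000, +0.5503, -0.3306, +0.9978]
  T[3,:] = [+0.0000, +0.7793, -0.4277, +1.1620]
|eigenvalues of T|: 1.1985, 0.3059, 0.0189, 0.0000.
ρ(T) = max|λ| = 1.1985; 1.1985 > 1: divergent.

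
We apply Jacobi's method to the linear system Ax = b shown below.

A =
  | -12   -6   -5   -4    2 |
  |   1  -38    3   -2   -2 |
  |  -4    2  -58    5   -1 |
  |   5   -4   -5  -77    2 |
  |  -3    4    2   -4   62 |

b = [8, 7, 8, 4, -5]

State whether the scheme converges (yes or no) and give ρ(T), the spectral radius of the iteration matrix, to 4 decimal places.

yes, ρ = 0.1697

Split A = D + L + U, D = diag(-12, -38, -58, -77, 62).
T_J = -D⁻¹(L+U): T[3,4] = -(2)/(-77) = +0.0260; T[3,3] = 0.
  T[0,:] = [+0.0000  -0.5000  -0.4167  -0.3333  +0.1667]
  T[1,:] = [+0.0263  +0.0000  +0.0789  -0.0526  -0.0526]
  T[2,:] = [-0.0690  +0.0345  +0.0000  +0.0862  -0.0172]
  T[3,:] = [+0.0649  -0.0519  -0.0649  +0.0000  +0.0260]
  T[4,:] = [+0.0484  -0.0645  -0.0323  +0.0645  +0.0000]
eigenvalue magnitudes: 0.1697, 0.1239, 0.1239, 0.0576, 0.0576.
ρ = 0.1697; 0.1697 < 1 ⇒ converges.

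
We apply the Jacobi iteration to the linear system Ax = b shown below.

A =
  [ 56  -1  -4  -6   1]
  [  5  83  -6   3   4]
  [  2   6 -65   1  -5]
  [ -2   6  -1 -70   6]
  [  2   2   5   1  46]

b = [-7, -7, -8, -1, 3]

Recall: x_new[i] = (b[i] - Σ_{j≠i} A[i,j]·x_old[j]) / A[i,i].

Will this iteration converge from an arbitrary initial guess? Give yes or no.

Split A = D + L + U, D = diag(56, 83, -65, -70, 46).
T_J = -D⁻¹(L+U): T[4,0] = -(2)/(46) = -0.0435; T[4,4] = 0.
  T[0,:] = [+0.0000  +0.0179  +0.0714  +0.1071  -0.0179]
  T[1,:] = [-0.0602  +0.0000  +0.0723  -0.0361  -0.0482]
  T[2,:] = [+0.0308  +0.0923  +0.0000  +0.0154  -0.0769]
  T[3,:] = [-0.0286  +0.0857  -0.0143  +0.0000  +0.0857]
  T[4,:] = [-0.0435  -0.0435  -0.1087  -0.0217  +0.0000]
moduli |λ_i(T)| = 0.1506, 0.1152, 0.1106, 0.1106, 0.0865.
ρ(T) = max|λ| = 0.1506; 0.1506 < 1 ⇒ converges.

yes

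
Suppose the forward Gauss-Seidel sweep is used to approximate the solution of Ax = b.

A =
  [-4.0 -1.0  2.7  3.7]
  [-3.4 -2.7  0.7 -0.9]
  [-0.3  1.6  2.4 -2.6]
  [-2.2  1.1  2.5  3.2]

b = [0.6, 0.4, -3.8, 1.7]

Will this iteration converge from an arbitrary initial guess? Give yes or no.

A = D + L + U where D = diag(-4, -2.7, 2.4, 3.2).
T_GS = -(D+L)⁻¹U: row 0 first, T[0,1] = -(-1)/(-4) = -0.2500; later rows by forward substitution.
  T[0,:] = [+0.0000, -0.2500, +0.6750, +0.9250]
  T[1,:] = [+0.0000, +0.3148, -0.5907, -1.4981]
  T[2,:] = [+0.0000, -0.2411, +0.4782, +2.1977]
  T[3,:] = [+0.0000, -0.0917, +0.2935, -0.5660]
|λ(T)| sorted: 1.2072, 1.0194, 0.0392, 0.0000.
ρ = 1.2072; 1.2072 > 1, so it fails to converge.

no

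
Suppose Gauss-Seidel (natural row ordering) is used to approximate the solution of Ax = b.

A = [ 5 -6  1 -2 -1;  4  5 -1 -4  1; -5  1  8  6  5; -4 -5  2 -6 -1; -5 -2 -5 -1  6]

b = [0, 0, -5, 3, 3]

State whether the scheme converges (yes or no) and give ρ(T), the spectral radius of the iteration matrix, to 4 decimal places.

Let D = diag(5, 5, 8, -6, 6); L, U the strict triangles.
GS T = -(D+L)⁻¹U: row 0 first, T[0,4] = -(-1)/(5) = +0.2000; later rows by forward substitution.
  T[0,:] = [+0.0000, +1.2000, -0.2000, +0.4000, +0.2000]
  T[1,:] = [+0.0000, -0.9600, +0.3600, +0.4800, -0.3600]
  T[2,:] = [+0.0000, +0.8700, -0.1700, -0.5600, -0.4550]
  T[3,:] = [+0.0000, +0.2900, -0.2233, -0.8533, -0.1517]
  T[4,:] = [+0.0000, +1.4533, -0.2256, -0.1156, -0.3578]
moduli |λ_i(T)| = 1.5727, 0.6933, 0.6933, 0.0331, 0.0000.
ρ(T) = max|λ| = 1.5727; 1.5727 > 1 ⇒ diverges.

no, ρ = 1.5727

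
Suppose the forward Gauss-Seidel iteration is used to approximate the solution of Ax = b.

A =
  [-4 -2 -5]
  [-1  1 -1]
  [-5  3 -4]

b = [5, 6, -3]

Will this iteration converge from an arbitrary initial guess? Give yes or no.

A = D + L + U where D = diag(-4, 1, -4).
GS T = -(D+L)⁻¹U: row 0 first, T[0,1] = -(-2)/(-4) = -0.5000; later rows by forward substitution.
  T[0,:] = [+0.0000, -0.5000, -1.2500]
  T[1,:] = [+0.0000, -0.5000, -0.2500]
  T[2,:] = [+0.0000, +0.2500, +1.3750]
moduli |λ_i(T)| = 1.3411, 0.4661, 0.0000.
ρ = 1.3411; 1.3411 > 1, so it fails to converge.

no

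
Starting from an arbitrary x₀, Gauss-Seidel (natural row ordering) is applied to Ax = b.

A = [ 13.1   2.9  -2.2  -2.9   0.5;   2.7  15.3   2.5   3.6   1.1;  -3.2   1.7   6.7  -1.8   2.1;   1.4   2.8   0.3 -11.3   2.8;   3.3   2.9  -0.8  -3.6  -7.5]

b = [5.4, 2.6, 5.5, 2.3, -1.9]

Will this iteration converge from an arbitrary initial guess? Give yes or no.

Let D = diag(13.1, 15.3, 6.7, -11.3, -7.5); L, U the strict triangles.
Gauss-Seidel: T = -(D+L)⁻¹U, row 0 first, T[0,2] = -(-2.2)/(13.1) = +0.1679; later rows by forward substitution.
  T[0,:] = [+0.0000  -0.2214  +0.1679  +0.2214  -0.0382]
  T[1,:] = [+0.0000  +0.0391  -0.1930  -0.2744  -0.0652]
  T[2,:] = [+0.0000  -0.1156  +0.1292  +0.4440  -0.3151]
  T[3,:] = [+0.0000  -0.0208  -0.0236  -0.0288  +0.2185]
  T[4,:] = [+0.0000  -0.0600  -0.0032  -0.0422  -0.1133]
|eigenvalues of T|: 0.2561, 0.1874, 0.1486, 0.1486, 0.0000.
spectral radius ρ = 0.2561; 0.2561 < 1: convergent.

yes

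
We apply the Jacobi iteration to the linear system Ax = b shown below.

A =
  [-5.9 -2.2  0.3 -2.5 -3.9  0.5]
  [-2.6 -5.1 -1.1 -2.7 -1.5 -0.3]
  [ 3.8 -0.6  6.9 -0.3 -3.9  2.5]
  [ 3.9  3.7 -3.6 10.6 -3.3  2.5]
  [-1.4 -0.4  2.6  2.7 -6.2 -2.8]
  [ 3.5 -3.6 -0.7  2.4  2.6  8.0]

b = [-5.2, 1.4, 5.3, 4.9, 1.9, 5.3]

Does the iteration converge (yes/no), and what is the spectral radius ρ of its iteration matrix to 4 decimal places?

A = D + L + U where D = diag(-5.9, -5.1, 6.9, 10.6, -6.2, 8).
T_J = -D⁻¹(L+U): T[1,4] = -(-1.5)/(-5.1) = -0.2941; T[1,1] = 0.
  T[0,:] = [+0.0000, -0.3729, +0.0508, -0.4237, -0.6610, +0.0847]
  T[1,:] = [-0.5098, +0.0000, -0.2157, -0.5294, -0.2941, -0.0588]
  T[2,:] = [-0.5507, +0.0870, +0.0000, +0.0435, +0.5652, -0.3623]
  T[3,:] = [-0.3679, -0.3491, +0.3396, +0.0000, +0.3113, -0.2358]
  T[4,:] = [-0.2258, -0.0645, +0.4194, +0.4355, +0.0000, -0.4516]
  T[5,:] = [-0.4375, +0.4500, +0.0875, -0.3000, -0.3250, +0.0000]
eigenvalue magnitudes: 1.1882, 0.7543, 0.7543, 0.2420, 0.2420, 0.1298.
ρ = 1.1882; 1.1882 > 1: divergent.

no, ρ = 1.1882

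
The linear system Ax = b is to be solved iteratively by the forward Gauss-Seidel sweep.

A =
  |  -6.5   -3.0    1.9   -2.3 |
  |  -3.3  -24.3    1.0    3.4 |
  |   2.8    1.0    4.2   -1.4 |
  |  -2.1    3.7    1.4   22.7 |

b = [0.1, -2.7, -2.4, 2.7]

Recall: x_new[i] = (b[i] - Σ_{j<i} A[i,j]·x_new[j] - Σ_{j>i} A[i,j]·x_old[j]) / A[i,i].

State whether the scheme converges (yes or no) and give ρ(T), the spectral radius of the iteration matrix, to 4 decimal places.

yes, ρ = 0.2633

Write A = D+L+U with D = diag(-6.5, -24.3, 4.2, 22.7).
Gauss-Seidel: T = -(D+L)⁻¹U, row 0 first, T[0,3] = -(-2.3)/(-6.5) = -0.3538; later rows by forward substitution.
  T[0,:] = [+0.0000 -0.4615 +0.2923 -0.3538]
  T[1,:] = [+0.0000 +0.0627 +0.0015 +0.1880]
  T[2,:] = [+0.0000 +0.2928 -0.1952 +0.5245]
  T[3,:] = [+0.0000 -0.0710 +0.0388 -0.0957]
|λ(T)| sorted: 0.2633, 0.0472, 0.0472, 0.0000.
ρ = 0.2633; 0.2633 < 1 ⇒ converges.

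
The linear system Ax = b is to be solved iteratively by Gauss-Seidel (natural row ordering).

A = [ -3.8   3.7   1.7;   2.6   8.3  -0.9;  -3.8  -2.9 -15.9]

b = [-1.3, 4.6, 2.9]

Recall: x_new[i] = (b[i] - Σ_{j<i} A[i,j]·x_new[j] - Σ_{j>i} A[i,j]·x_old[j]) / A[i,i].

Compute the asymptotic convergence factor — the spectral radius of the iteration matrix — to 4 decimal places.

Write A = D+L+U with D = diag(-3.8, 8.3, -15.9).
Gauss-Seidel: T = -(D+L)⁻¹U, row 0 first, T[0,2] = -(1.7)/(-3.8) = +0.4474; later rows by forward substitution.
  T[0,:] = [+0.0000, +0.9737, +0.4474]
  T[1,:] = [+0.0000, -0.3050, -0.0317]
  T[2,:] = [+0.0000, -0.1771, -0.1011]
|roots of det(T-λI)|: 0.3296, 0.0766, 0.0000.
ρ = 0.3296; 0.3296 < 1 ⇒ converges.

0.3296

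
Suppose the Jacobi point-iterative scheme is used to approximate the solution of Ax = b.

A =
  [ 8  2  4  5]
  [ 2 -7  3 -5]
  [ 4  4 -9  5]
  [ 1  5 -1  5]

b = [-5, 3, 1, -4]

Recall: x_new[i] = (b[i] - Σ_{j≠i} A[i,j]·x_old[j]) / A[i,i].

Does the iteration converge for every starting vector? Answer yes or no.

no

Let D = diag(8, -7, -9, 5); L, U the strict triangles.
Jacobi T = -D⁻¹(L+U): T[1,3] = -(-5)/(-7) = -0.7143; T[1,1] = 0.
  T[0,:] = [+0.0000  -0.2500  -0.5000  -0.6250]
  T[1,:] = [+0.2857  +0.0000  +0.4286  -0.7143]
  T[2,:] = [+0.4444  +0.4444  +0.0000  +0.5556]
  T[3,:] = [-0.2000  -1.0000  +0.2000  +0.0000]
|eigenvalues of T|: 1.1508, 0.9572, 0.5402, 0.5402.
ρ(T) = max|λ| = 1.1508; 1.1508 > 1: divergent.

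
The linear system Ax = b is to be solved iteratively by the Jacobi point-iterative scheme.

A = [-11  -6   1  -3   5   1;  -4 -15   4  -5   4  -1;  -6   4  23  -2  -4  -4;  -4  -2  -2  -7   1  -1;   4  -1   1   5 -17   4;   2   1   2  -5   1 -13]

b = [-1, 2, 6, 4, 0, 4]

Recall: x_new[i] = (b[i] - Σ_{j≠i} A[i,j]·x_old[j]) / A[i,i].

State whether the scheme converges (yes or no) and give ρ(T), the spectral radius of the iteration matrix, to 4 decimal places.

Split A = D + L + U, D = diag(-11, -15, 23, -7, -17, -13).
T_J = -D⁻¹(L+U): T[5,2] = -(2)/(-13) = +0.1538; T[5,5] = 0.
  T[0,:] = [+0.0000 -0.5455 +0.0909 -0.2727 +0.4545 +0.0909]
  T[1,:] = [-0.2667 +0.0000 +0.2667 -0.3333 +0.2667 -0.0667]
  T[2,:] = [+0.2609 -0.1739 +0.0000 +0.0870 +0.1739 +0.1739]
  T[3,:] = [-0.5714 -0.2857 -0.2857 +0.0000 +0.1429 -0.1429]
  T[4,:] = [+0.2353 -0.0588 +0.0588 +0.2941 +0.0000 +0.2353]
  T[5,:] = [+0.1538 +0.0769 +0.1538 -0.3846 +0.0769 +0.0000]
|roots of det(T-λI)|: 0.9390, 0.4079, 0.4079, 0.1806, 0.1806, 0.1021.
spectral radius ρ = 0.9390; 0.9390 < 1, so it converges for any x₀.

yes, ρ = 0.9390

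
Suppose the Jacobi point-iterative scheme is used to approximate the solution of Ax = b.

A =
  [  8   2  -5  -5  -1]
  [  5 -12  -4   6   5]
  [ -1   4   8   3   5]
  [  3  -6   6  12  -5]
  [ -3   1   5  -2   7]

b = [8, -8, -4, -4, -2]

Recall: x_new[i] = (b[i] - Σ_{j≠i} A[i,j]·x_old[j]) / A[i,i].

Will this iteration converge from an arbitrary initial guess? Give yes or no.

A = D + L + U where D = diag(8, -12, 8, 12, 7).
T_J = -D⁻¹(L+U): T[2,0] = -(-1)/(8) = +0.1250; T[2,2] = 0.
  T[0,:] = [+0.0000 -0.2500 +0.6250 +0.6250 +0.1250]
  T[1,:] = [+0.4167 +0.0000 -0.3333 +0.5000 +0.4167]
  T[2,:] = [+0.1250 -0.5000 +0.0000 -0.3750 -0.6250]
  T[3,:] = [-0.2500 +0.5000 -0.5000 +0.0000 +0.4167]
  T[4,:] = [+0.4286 -0.1429 -0.7143 +0.2857 +0.0000]
|eigenvalues of T|: 1.2384, 0.8639, 0.4536, 0.4536, 0.0776.
ρ(T) = max|λ| = 1.2384; 1.2384 > 1: divergent.

no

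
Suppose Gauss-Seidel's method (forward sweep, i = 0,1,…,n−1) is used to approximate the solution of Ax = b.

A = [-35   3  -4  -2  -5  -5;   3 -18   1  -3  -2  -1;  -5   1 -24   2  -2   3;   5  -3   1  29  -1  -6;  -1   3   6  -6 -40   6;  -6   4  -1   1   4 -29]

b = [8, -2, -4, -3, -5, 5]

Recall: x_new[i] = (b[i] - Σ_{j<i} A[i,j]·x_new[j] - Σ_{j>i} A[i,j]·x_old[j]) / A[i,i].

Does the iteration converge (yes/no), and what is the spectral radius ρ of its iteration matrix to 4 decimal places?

yes, ρ = 0.1540

Let D = diag(-35, -18, -24, 29, -40, -29); L, U the strict triangles.
Gauss-Seidel: T = -(D+L)⁻¹U, row 0 first, T[0,3] = -(-2)/(-35) = -0.0571; later rows by forward substitution.
  T[0,:] = [+0.0000 +0.0857 -0.1143 -0.0571 -0.1429 -0.1429]
  T[1,:] = [+0.0000 +0.0143 +0.0365 -0.1762 -0.1349 -0.0794]
  T[2,:] = [+0.0000 -0.0173 +0.0253 +0.0879 -0.0592 +0.1515]
  T[3,:] = [+0.0000 -0.0127 +0.0226 -0.0114 +0.0472 +0.2181]
  T[4,:] = [+0.0000 -0.0018 +0.0060 +0.0031 -0.0225 +0.1376]
  T[5,:] = [+0.0000 -0.0158 +0.0294 -0.0155 +0.0115 +0.0399]
|λ(T)| sorted: 0.1540, 0.0785, 0.0785, 0.0600, 0.0074, 0.0000.
ρ = 0.1540; 0.1540 < 1 ⇒ converges.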